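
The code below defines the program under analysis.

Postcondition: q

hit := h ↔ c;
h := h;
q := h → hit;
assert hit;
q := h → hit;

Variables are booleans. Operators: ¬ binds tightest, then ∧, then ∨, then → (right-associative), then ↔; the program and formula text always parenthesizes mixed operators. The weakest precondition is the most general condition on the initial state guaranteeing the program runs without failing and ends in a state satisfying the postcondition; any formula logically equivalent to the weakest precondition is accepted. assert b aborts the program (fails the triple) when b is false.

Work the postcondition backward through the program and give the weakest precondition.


Working backward. After the program, q must hold.
Before q := h → hit: h → hit
Before assert hit: hit ∧ (h → hit)
Before q := h → hit: hit ∧ (h → hit)
Before h := h: hit ∧ (h → hit)
Before hit := h ↔ c: (h ↔ c) ∧ (h → (h ↔ c))
Answer: WP = (h ↔ c) ∧ (h → (h ↔ c))


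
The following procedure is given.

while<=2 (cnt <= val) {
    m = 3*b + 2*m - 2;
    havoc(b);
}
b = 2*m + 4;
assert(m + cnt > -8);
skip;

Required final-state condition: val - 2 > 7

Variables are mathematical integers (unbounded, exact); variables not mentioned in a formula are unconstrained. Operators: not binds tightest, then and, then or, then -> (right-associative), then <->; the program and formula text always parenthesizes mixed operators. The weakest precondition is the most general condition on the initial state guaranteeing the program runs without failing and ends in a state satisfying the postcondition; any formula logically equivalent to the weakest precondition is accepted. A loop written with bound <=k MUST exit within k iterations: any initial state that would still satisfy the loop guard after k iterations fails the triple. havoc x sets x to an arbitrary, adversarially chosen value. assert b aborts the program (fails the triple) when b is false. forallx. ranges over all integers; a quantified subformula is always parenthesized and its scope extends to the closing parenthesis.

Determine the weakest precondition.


Working backward. After the program, the postcondition val - 2 > 7 must hold; in canonical form it is val > 9.
Before skip: val > 9
Before assert m + cnt > -8: cnt + m > -8 and val > 9
Before b := 2*m + 4: cnt + m > -8 and val > 9
Before the loop (bound <=2), unroll the exhaustion recursion (WP_0 = exit-now case; WP_j = one more guarded iteration, up to j = 2):
  WP_0: (not (cnt <= val)) and cnt + m > -8 and val > 9
  WP_1: (cnt <= val -> ((not (cnt <= val)) and 3*b + cnt + 2*m > -6 and val > 9)) and ((not (cnt <= val)) -> (cnt + m > -8 and val > 9))
  WP_2: (cnt <= val -> (forall b_1. ((cnt <= val -> ((not (cnt <= val)) and 6*b + 3*b_1 + cnt + 4*m > -2 and val > 9)) and ((not (cnt <= val)) -> (3*b + cnt + 2*m > -6 and val > 9))))) and ((not (cnt <= val)) -> (cnt + m > -8 and val > 9))
So before the loop: (cnt <= val -> (forall b_1. ((cnt <= val -> ((not (cnt <= val)) and 6*b + 3*b_1 + cnt + 4*m > -2 and val > 9)) and ((not (cnt <= val)) -> (3*b + cnt + 2*m > -6 and val > 9))))) and ((not (cnt <= val)) -> (cnt + m > -8 and val > 9))
Answer: WP = (cnt <= val -> (forall b_1. ((cnt <= val -> ((not (cnt <= val)) and 6*b + 3*b_1 + cnt + 4*m > -2 and val > 9)) and ((not (cnt <= val)) -> (3*b + cnt + 2*m > -6 and val > 9))))) and ((not (cnt <= val)) -> (cnt + m > -8 and val > 9))


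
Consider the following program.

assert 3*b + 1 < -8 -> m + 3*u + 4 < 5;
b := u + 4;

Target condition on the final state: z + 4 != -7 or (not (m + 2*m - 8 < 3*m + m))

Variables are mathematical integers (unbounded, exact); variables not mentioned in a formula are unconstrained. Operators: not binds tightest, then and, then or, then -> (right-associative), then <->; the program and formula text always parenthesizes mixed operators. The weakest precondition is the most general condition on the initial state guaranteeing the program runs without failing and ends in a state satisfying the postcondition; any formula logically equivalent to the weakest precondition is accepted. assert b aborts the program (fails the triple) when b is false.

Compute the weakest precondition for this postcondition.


Working backward. After the program, the postcondition z + 4 != -7 or (not (m + 2*m - 8 < 3*m + m)) must hold; in canonical form it is z != -11 or (not (m > -8)).
Before b := u + 4: z != -11 or (not (m > -8))
Before assert 3*b + 1 < -8 -> m + 3*u + 4 < 5: (3*b < -9 -> m + 3*u < 1) and (z != -11 or (not (m > -8)))
Answer: WP = (3*b < -9 -> m + 3*u < 1) and (z != -11 or (not (m > -8)))


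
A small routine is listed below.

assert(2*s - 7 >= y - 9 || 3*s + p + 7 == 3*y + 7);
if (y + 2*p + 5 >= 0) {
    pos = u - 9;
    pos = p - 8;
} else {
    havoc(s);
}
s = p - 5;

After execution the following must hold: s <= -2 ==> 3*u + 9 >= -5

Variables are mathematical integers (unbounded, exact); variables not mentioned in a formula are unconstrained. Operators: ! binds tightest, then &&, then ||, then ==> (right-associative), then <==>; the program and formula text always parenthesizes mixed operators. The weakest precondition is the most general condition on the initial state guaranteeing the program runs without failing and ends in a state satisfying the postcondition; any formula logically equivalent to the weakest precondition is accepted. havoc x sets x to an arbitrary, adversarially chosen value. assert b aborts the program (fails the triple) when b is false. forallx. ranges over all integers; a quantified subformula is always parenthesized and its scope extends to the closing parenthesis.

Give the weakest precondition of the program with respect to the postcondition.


Working backward. After the program, the postcondition s <= -2 ==> 3*u + 9 >= -5 must hold; in canonical form it is s <= -2 ==> 3*u >= -14.
Before s := p - 5: p <= 3 ==> 3*u >= -14
Then branch requires p <= 3 ==> 3*u >= -14; else branch requires p <= 3 ==> 3*u >= -14.
Before the if: (2*p + y >= -5 ==> (p <= 3 ==> 3*u >= -14)) && ((!(2*p + y >= -5)) ==> (p <= 3 ==> 3*u >= -14))
Before assert 2*s - 7 >= y - 9 || 3*s + p + 7 == 3*y + 7: (2*s >= y - 2 || p + 3*s == 3*y) && (2*p + y >= -5 ==> (p <= 3 ==> 3*u >= -14)) && ((!(2*p + y >= -5)) ==> (p <= 3 ==> 3*u >= -14))
Answer: WP = (2*s >= y - 2 || p + 3*s == 3*y) && (2*p + y >= -5 ==> (p <= 3 ==> 3*u >= -14)) && ((!(2*p + y >= -5)) ==> (p <= 3 ==> 3*u >= -14))


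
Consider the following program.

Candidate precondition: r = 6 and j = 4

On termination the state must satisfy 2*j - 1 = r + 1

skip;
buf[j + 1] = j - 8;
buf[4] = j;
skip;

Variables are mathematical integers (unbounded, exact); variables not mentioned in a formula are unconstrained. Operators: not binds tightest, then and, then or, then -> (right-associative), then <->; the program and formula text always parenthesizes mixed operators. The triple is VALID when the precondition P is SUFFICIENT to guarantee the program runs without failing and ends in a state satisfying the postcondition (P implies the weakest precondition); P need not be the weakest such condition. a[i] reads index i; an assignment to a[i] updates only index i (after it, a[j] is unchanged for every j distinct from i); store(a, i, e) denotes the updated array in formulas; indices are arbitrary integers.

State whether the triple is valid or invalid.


Working backward. After the program, the postcondition 2*j - 1 = r + 1 must hold; in canonical form it is 2*j = r + 2.
Before skip: 2*j = r + 2
Before buf[4] := j: 2*j = r + 2
Before buf[j + 1] := j - 8: 2*j = r + 2
Before skip: 2*j = r + 2
The weakest precondition is 2*j = r + 2.
Check whether r = 6 and j = 4 implies it.
Every state satisfying the precondition satisfies the weakest precondition: the implication holds.
Answer: valid


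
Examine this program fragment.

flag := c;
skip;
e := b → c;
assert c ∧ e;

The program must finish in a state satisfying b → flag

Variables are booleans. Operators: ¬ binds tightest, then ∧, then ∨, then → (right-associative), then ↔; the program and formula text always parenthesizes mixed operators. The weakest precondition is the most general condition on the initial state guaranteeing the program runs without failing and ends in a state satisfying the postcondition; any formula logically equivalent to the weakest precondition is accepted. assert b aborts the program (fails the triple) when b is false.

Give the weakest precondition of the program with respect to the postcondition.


Working backward. After the program, b → flag must hold.
Before assert c ∧ e: c ∧ e ∧ (b → flag)
Before e := b → c: c ∧ (b → c) ∧ (b → flag)
Before skip: c ∧ (b → c) ∧ (b → flag)
Before flag := c: c ∧ (b → c)
Answer: WP = c ∧ (b → c)


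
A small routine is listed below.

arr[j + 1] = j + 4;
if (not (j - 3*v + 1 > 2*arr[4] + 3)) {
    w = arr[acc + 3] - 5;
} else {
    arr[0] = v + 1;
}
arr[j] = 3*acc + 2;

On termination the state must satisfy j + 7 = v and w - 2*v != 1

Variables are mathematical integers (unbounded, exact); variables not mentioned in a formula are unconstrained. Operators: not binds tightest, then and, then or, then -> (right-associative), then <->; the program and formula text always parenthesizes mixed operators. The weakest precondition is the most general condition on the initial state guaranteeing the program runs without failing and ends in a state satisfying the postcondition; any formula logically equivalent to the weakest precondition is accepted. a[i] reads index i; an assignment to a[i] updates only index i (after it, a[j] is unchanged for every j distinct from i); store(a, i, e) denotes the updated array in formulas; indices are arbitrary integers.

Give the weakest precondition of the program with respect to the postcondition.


Working backward. After the program, the postcondition j + 7 = v and w - 2*v != 1 must hold; in canonical form it is j = v - 7 and w != 2*v + 1.
Before arr[j] := 3*acc + 2: j = v - 7 and w != 2*v + 1
Then branch requires j = v - 7 and arr[acc + 3] != 2*v + 6; else branch requires j = v - 7 and w != 2*v + 1.
Before the if: ((not (j > 2*arr[4] + 3*v + 2)) -> (j = v - 7 and arr[acc + 3] != 2*v + 6)) and (j > 2*arr[4] + 3*v + 2 -> (j = v - 7 and w != 2*v + 1))
Before arr[j + 1] := j + 4: ((not (j > 2*store(arr, j + 1, j + 4)[4] + 3*v + 2)) -> (j = v - 7 and store(arr, j + 1, j + 4)[acc + 3] != 2*v + 6)) and (j > 2*store(arr, j + 1, j + 4)[4] + 3*v + 2 -> (j = v - 7 and w != 2*v + 1))
Answer: WP = ((not (j > 2*store(arr, j + 1, j + 4)[4] + 3*v + 2)) -> (j = v - 7 and store(arr, j + 1, j + 4)[acc + 3] != 2*v + 6)) and (j > 2*store(arr, j + 1, j + 4)[4] + 3*v + 2 -> (j = v - 7 and w != 2*v + 1))


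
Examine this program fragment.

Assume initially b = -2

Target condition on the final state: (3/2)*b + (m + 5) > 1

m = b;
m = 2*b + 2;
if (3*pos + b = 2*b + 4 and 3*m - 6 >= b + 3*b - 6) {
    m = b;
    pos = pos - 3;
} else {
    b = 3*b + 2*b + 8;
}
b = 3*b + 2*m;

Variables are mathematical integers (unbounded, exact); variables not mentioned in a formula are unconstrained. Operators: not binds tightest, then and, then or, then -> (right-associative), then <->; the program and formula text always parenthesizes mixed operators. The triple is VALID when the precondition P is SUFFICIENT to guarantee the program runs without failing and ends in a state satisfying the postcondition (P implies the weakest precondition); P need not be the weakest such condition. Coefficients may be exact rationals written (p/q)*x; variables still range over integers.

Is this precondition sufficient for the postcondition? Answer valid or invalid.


Working backward. After the program, the postcondition (3/2)*b + (m + 5) > 1 must hold; in canonical form it is (3/2)*b + m > -4.
Before b := 3*b + 2*m: (9/2)*b + 4*m > -4
Then branch requires (17/2)*b > -4; else branch requires (45/2)*b + 4*m > -40.
Before the if: ((3*pos = b + 4 and 3*m >= 4*b) -> (17/2)*b > -4) and ((not (3*pos = b + 4 and 3*m >= 4*b)) -> (45/2)*b + 4*m > -40)
Before m := 2*b + 2: ((3*pos = b + 4 and 2*b >= -6) -> (17/2)*b > -4) and ((not (3*pos = b + 4 and 2*b >= -6)) -> (61/2)*b > -48)
Before m := b: ((3*pos = b + 4 and 2*b >= -6) -> (17/2)*b > -4) and ((not (3*pos = b + 4 and 2*b >= -6)) -> (61/2)*b > -48)
The weakest precondition is ((3*pos = b + 4 and 2*b >= -6) -> (17/2)*b > -4) and ((not (3*pos = b + 4 and 2*b >= -6)) -> (61/2)*b > -48).
Check whether b = -2 implies it.
Countermodel: at the initial state b = -2, pos = 0, the precondition holds but the weakest precondition fails.
Answer: invalid


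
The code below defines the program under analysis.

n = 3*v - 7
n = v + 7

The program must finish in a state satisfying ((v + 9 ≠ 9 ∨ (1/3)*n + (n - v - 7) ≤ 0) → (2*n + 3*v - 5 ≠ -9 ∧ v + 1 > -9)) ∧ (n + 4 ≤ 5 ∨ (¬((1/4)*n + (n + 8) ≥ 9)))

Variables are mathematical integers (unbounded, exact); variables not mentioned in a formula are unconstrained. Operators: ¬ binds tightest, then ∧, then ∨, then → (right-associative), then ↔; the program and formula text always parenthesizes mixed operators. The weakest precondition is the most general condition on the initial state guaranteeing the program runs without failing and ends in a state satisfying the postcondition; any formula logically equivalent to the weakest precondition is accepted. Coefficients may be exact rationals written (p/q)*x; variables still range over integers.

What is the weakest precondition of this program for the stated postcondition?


Working backward. After the program, the postcondition ((v + 9 ≠ 9 ∨ (1/3)*n + (n - v - 7) ≤ 0) → (2*n + 3*v - 5 ≠ -9 ∧ v + 1 > -9)) ∧ (n + 4 ≤ 5 ∨ (¬((1/4)*n + (n + 8) ≥ 9))) must hold; in canonical form it is ((v ≠ 0 ∨ (4/3)*n ≤ v + 7) → (2*n + 3*v ≠ -4 ∧ v > -10)) ∧ (n ≤ 1 ∨ (¬((5/4)*n ≥ 1))).
Before n := v + 7: ((v ≠ 0 ∨ (1/3)*v ≤ -7/3) → (5*v ≠ -18 ∧ v > -10)) ∧ (v ≤ -6 ∨ (¬((5/4)*v ≥ -31/4)))
Before n := 3*v - 7: ((v ≠ 0 ∨ (1/3)*v ≤ -7/3) → (5*v ≠ -18 ∧ v > -10)) ∧ (v ≤ -6 ∨ (¬((5/4)*v ≥ -31/4)))
Answer: WP = ((v ≠ 0 ∨ (1/3)*v ≤ -7/3) → (5*v ≠ -18 ∧ v > -10)) ∧ (v ≤ -6 ∨ (¬((5/4)*v ≥ -31/4)))


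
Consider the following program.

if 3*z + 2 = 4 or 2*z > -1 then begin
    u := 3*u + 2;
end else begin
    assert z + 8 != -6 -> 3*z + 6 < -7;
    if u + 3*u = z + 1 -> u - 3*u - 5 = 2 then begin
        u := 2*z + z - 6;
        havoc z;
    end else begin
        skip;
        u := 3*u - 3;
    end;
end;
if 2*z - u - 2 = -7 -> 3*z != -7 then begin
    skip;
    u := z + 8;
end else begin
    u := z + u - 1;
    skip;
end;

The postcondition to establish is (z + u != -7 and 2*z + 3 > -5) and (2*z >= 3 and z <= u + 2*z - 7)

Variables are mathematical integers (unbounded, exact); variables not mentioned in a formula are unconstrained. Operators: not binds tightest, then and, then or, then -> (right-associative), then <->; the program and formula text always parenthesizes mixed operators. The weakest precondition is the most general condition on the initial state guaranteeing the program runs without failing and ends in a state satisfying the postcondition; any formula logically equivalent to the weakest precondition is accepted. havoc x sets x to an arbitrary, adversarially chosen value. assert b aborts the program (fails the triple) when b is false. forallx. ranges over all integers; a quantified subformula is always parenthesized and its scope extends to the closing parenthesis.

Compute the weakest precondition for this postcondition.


Working backward. After the program, the postcondition (z + u != -7 and 2*z + 3 > -5) and (2*z >= 3 and z <= u + 2*z - 7) must hold; in canonical form it is u + z != -7 and 2*z > -8 and 2*z >= 3 and u + z >= 7.
Then branch requires 2*z != -15 and 2*z > -8 and 2*z >= 3 and 2*z >= -1; else branch requires u + 2*z != -6 and 2*z > -8 and 2*z >= 3 and u + 2*z >= 8.
Before the if: ((2*z = u - 5 -> 3*z != -7) -> (2*z != -15 and 2*z > -8 and 2*z >= 3 and 2*z >= -1)) and ((not (2*z = u - 5 -> 3*z != -7)) -> (u + 2*z != -6 and 2*z > -8 and 2*z >= 3 and u + 2*z >= 8))
Then branch requires ((2*z = 3*u - 3 -> 3*z != -7) -> (2*z != -15 and 2*z > -8 and 2*z >= 3 and 2*z >= -1)) and ((not (2*z = 3*u - 3 -> 3*z != -7)) -> (3*u + 2*z != -8 and 2*z > -8 and 2*z >= 3 and 3*u + 2*z >= 6)); else branch requires (z != -14 -> 3*z < -13) and ((4*u = z + 1 -> 2*u = -7) -> (forall z_1. (((2*z_1 = 3*z - 11 -> 3*z_1 != -7) -> (2*z_1 != -15 and 2*z_1 > -8 and 2*z_1 >= 3 and 2*z_1 >= -1)) and ((not (2*z_1 = 3*z - 11 -> 3*z_1 != -7)) -> (3*z + 2*z_1 != 0 and 2*z_1 > -8 and 2*z_1 >= 3 and 3*z + 2*z_1 >= 14))))) and ((not (4*u = z + 1 -> 2*u = -7)) -> (((2*z = 3*u - 8 -> 3*z != -7) -> (2*z != -15 and 2*z > -8 and 2*z >= 3 and 2*z >= -1)) and ((not (2*z = 3*u - 8 -> 3*z != -7)) -> (3*u + 2*z != -3 and 2*z > -8 and 2*z >= 3 and 3*u + 2*z >= 11)))).
Before the if: ((3*z = 2 or 2*z > -1) -> (((2*z = 3*u - 3 -> 3*z != -7) -> (2*z != -15 and 2*z > -8 and 2*z >= 3 and 2*z >= -1)) and ((not (2*z = 3*u - 3 -> 3*z != -7)) -> (3*u + 2*z != -8 and 2*z > -8 and 2*z >= 3 and 3*u + 2*z >= 6)))) and ((not (3*z = 2 or 2*z > -1)) -> ((z != -14 -> 3*z < -13) and ((4*u = z + 1 -> 2*u = -7) -> (forall z_1. (((2*z_1 = 3*z - 11 -> 3*z_1 != -7) -> (2*z_1 != -15 and 2*z_1 > -8 and 2*z_1 >= 3 and 2*z_1 >= -1)) and ((not (2*z_1 = 3*z - 11 -> 3*z_1 != -7)) -> (3*z + 2*z_1 != 0 and 2*z_1 > -8 and 2*z_1 >= 3 and 3*z + 2*z_1 >= 14))))) and ((not (4*u = z + 1 -> 2*u = -7)) -> (((2*z = 3*u - 8 -> 3*z != -7) -> (2*z != -15 and 2*z > -8 and 2*z >= 3 and 2*z >= -1)) and ((not (2*z = 3*u - 8 -> 3*z != -7)) -> (3*u + 2*z != -3 and 2*z > -8 and 2*z >= 3 and 3*u + 2*z >= 11))))))
Answer: WP = ((3*z = 2 or 2*z > -1) -> (((2*z = 3*u - 3 -> 3*z != -7) -> (2*z != -15 and 2*z > -8 and 2*z >= 3 and 2*z >= -1)) and ((not (2*z = 3*u - 3 -> 3*z != -7)) -> (3*u + 2*z != -8 and 2*z > -8 and 2*z >= 3 and 3*u + 2*z >= 6)))) and ((not (3*z = 2 or 2*z > -1)) -> ((z != -14 -> 3*z < -13) and ((4*u = z + 1 -> 2*u = -7) -> (forall z_1. (((2*z_1 = 3*z - 11 -> 3*z_1 != -7) -> (2*z_1 != -15 and 2*z_1 > -8 and 2*z_1 >= 3 and 2*z_1 >= -1)) and ((not (2*z_1 = 3*z - 11 -> 3*z_1 != -7)) -> (3*z + 2*z_1 != 0 and 2*z_1 > -8 and 2*z_1 >= 3 and 3*z + 2*z_1 >= 14))))) and ((not (4*u = z + 1 -> 2*u = -7)) -> (((2*z = 3*u - 8 -> 3*z != -7) -> (2*z != -15 and 2*z > -8 and 2*z >= 3 and 2*z >= -1)) and ((not (2*z = 3*u - 8 -> 3*z != -7)) -> (3*u + 2*z != -3 and 2*z > -8 and 2*z >= 3 and 3*u + 2*z >= 11))))))


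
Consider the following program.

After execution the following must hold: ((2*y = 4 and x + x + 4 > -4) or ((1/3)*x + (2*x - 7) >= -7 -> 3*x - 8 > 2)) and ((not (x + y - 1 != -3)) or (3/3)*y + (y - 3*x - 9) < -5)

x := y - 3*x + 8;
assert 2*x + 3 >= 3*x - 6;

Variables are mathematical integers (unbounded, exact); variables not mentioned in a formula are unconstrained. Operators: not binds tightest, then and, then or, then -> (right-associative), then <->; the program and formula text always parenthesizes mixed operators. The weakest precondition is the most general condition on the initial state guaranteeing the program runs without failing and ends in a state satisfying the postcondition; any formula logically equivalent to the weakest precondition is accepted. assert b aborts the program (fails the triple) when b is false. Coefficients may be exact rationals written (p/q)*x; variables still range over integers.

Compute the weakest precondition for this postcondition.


Working backward. After the program, the postcondition ((2*y = 4 and x + x + 4 > -4) or ((1/3)*x + (2*x - 7) >= -7 -> 3*x - 8 > 2)) and ((not (x + y - 1 != -3)) or (3/3)*y + (y - 3*x - 9) < -5) must hold; in canonical form it is ((2*y = 4 and 2*x > -8) or ((7/3)*x >= 0 -> 3*x > 10)) and ((not (x + y != -2)) or 2*y < 3*x + 4).
Before assert 2*x + 3 >= 3*x - 6: x <= 9 and ((2*y = 4 and 2*x > -8) or ((7/3)*x >= 0 -> 3*x > 10)) and ((not (x + y != -2)) or 2*y < 3*x + 4)
Before x := y - 3*x + 8: y <= 3*x + 1 and ((2*y = 4 and 2*y > 6*x - 24) or ((7/3)*y >= 7*x - 56/3 -> 3*y > 9*x - 14)) and ((not (2*y != 3*x - 10)) or 9*x < y + 28)
Answer: WP = y <= 3*x + 1 and ((2*y = 4 and 2*y > 6*x - 24) or ((7/3)*y >= 7*x - 56/3 -> 3*y > 9*x - 14)) and ((not (2*y != 3*x - 10)) or 9*x < y + 28)


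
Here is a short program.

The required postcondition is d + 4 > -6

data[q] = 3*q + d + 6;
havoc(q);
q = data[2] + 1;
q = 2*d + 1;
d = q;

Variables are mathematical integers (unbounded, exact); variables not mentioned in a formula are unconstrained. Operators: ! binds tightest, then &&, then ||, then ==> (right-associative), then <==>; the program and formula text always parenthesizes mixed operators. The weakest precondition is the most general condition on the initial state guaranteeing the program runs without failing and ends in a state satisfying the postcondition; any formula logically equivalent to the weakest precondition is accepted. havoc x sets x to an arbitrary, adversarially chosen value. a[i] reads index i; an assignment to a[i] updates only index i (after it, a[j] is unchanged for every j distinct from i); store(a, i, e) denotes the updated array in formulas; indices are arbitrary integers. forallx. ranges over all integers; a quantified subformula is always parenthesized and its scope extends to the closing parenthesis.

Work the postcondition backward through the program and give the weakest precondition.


Working backward. After the program, the postcondition d + 4 > -6 must hold; in canonical form it is d > -10.
Before d := q: q > -10
Before q := 2*d + 1: 2*d > -11
Before q := data[2] + 1: 2*d > -11
Before havoc q: 2*d > -11
Before data[q] := 3*q + d + 6: 2*d > -11
Answer: WP = 2*d > -11


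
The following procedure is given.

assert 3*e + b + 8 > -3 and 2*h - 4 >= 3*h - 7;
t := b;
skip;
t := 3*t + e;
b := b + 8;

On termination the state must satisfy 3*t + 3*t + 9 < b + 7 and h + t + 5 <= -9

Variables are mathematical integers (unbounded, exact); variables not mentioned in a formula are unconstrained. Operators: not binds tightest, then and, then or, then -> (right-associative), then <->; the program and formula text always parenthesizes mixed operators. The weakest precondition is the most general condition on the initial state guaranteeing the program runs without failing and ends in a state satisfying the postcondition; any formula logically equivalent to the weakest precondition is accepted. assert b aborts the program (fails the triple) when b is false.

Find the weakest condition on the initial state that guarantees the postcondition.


Working backward. After the program, the postcondition 3*t + 3*t + 9 < b + 7 and h + t + 5 <= -9 must hold; in canonical form it is 6*t < b - 2 and h + t <= -14.
Before b := b + 8: 6*t < b + 6 and h + t <= -14
Before t := 3*t + e: 6*e + 18*t < b + 6 and e + h + 3*t <= -14
Before skip: 6*e + 18*t < b + 6 and e + h + 3*t <= -14
Before t := b: 17*b + 6*e < 6 and 3*b + e + h <= -14
Before assert 3*e + b + 8 > -3 and 2*h - 4 >= 3*h - 7: b + 3*e > -11 and h <= 3 and 17*b + 6*e < 6 and 3*b + e + h <= -14
Answer: WP = b + 3*e > -11 and h <= 3 and 17*b + 6*e < 6 and 3*b + e + h <= -14


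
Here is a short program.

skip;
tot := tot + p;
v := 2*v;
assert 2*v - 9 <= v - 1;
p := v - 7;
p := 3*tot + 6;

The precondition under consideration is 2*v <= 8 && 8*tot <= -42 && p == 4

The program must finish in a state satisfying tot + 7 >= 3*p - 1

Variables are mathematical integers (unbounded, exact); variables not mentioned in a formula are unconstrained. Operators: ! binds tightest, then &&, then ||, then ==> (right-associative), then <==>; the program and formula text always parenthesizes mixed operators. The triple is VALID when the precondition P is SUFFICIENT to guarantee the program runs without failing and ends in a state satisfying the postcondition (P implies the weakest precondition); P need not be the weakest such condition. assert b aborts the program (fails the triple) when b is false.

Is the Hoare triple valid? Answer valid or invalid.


Working backward. After the program, the postcondition tot + 7 >= 3*p - 1 must hold; in canonical form it is tot >= 3*p - 8.
Before p := 3*tot + 6: 8*tot <= -10
Before p := v - 7: 8*tot <= -10
Before assert 2*v - 9 <= v - 1: v <= 8 && 8*tot <= -10
Before v := 2*v: 2*v <= 8 && 8*tot <= -10
Before tot := tot + p: 2*v <= 8 && 8*p + 8*tot <= -10
Before skip: 2*v <= 8 && 8*p + 8*tot <= -10
The weakest precondition is 2*v <= 8 && 8*p + 8*tot <= -10.
Check whether 2*v <= 8 && 8*tot <= -42 && p == 4 implies it.
Every state satisfying the precondition satisfies the weakest precondition: the implication holds.
Answer: valid


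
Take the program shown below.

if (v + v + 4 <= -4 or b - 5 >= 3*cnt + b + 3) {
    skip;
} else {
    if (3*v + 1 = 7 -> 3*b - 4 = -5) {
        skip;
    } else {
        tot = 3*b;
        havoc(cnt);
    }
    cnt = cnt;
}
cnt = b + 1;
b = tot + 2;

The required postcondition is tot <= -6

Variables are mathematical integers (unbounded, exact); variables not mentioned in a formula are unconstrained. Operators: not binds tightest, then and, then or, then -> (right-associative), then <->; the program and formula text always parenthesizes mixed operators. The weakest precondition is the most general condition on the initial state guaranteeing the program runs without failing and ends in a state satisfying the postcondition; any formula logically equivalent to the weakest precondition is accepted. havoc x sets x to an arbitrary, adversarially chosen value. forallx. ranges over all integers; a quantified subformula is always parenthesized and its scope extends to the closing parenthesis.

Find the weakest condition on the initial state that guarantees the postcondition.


Working backward. After the program, tot <= -6 must hold.
Before b := tot + 2: tot <= -6
Before cnt := b + 1: tot <= -6
Then branch requires tot <= -6; else branch requires ((3*v = 6 -> 3*b = -1) -> tot <= -6) and ((not (3*v = 6 -> 3*b = -1)) -> 3*b <= -6).
Before the if: ((2*v <= -8 or 3*cnt <= -8) -> tot <= -6) and ((not (2*v <= -8 or 3*cnt <= -8)) -> (((3*v = 6 -> 3*b = -1) -> tot <= -6) and ((not (3*v = 6 -> 3*b = -1)) -> 3*b <= -6)))
Answer: WP = ((2*v <= -8 or 3*cnt <= -8) -> tot <= -6) and ((not (2*v <= -8 or 3*cnt <= -8)) -> (((3*v = 6 -> 3*b = -1) -> tot <= -6) and ((not (3*v = 6 -> 3*b = -1)) -> 3*b <= -6)))


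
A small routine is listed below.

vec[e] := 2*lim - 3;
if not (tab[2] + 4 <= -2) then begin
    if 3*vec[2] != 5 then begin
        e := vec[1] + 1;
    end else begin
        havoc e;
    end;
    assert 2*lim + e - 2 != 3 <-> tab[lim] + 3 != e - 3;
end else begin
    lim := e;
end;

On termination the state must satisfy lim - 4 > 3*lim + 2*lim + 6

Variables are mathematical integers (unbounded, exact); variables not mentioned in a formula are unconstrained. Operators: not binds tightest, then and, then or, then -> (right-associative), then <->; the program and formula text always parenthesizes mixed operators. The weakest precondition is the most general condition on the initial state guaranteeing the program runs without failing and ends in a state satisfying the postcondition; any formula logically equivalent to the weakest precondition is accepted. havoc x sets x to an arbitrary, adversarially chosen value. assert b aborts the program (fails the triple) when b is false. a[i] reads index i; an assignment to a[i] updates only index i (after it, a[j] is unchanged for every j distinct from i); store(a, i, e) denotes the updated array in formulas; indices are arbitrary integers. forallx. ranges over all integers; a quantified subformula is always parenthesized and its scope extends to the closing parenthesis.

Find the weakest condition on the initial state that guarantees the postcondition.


Working backward. After the program, the postcondition lim - 4 > 3*lim + 2*lim + 6 must hold; in canonical form it is 4*lim < -10.
Then branch requires (3*vec[2] != 5 -> ((vec[1] + 2*lim != 4 <-> tab[lim] != vec[1] - 5) and 4*lim < -10)) and ((not (3*vec[2] != 5)) -> (forall e_1. ((e_1 + 2*lim != 5 <-> tab[lim] != e_1 - 6) and 4*lim < -10))); else branch requires 4*e < -10.
Before the if: ((not (tab[2] <= -6)) -> ((3*vec[2] != 5 -> ((vec[1] + 2*lim != 4 <-> tab[lim] != vec[1] - 5) and 4*lim < -10)) and ((not (3*vec[2] != 5)) -> (forall e_1. ((e_1 + 2*lim != 5 <-> tab[lim] != e_1 - 6) and 4*lim < -10))))) and (tab[2] <= -6 -> 4*e < -10)
Before vec[e] := 2*lim - 3: ((not (tab[2] <= -6)) -> ((3*store(vec, e, 2*lim - 3)[2] != 5 -> ((store(vec, e, 2*lim - 3)[1] + 2*lim != 4 <-> tab[lim] != store(vec, e, 2*lim - 3)[1] - 5) and 4*lim < -10)) and ((not (3*store(vec, e, 2*lim - 3)[2] != 5)) -> (forall e_1. ((e_1 + 2*lim != 5 <-> tab[lim] != e_1 - 6) and 4*lim < -10))))) and (tab[2] <= -6 -> 4*e < -10)
Answer: WP = ((not (tab[2] <= -6)) -> ((3*store(vec, e, 2*lim - 3)[2] != 5 -> ((store(vec, e, 2*lim - 3)[1] + 2*lim != 4 <-> tab[lim] != store(vec, e, 2*lim - 3)[1] - 5) and 4*lim < -10)) and ((not (3*store(vec, e, 2*lim - 3)[2] != 5)) -> (forall e_1. ((e_1 + 2*lim != 5 <-> tab[lim] != e_1 - 6) and 4*lim < -10))))) and (tab[2] <= -6 -> 4*e < -10)


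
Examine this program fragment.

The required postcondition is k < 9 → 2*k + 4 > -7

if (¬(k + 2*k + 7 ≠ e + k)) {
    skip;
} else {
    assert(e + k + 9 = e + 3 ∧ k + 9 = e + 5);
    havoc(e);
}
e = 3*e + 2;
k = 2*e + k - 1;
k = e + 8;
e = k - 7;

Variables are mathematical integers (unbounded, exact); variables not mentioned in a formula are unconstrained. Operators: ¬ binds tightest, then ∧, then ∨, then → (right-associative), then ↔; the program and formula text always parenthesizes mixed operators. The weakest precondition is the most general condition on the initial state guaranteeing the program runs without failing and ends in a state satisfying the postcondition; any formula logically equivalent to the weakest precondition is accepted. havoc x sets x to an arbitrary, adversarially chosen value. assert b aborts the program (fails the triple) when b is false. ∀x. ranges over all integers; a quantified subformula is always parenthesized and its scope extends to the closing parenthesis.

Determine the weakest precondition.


Working backward. After the program, the postcondition k < 9 → 2*k + 4 > -7 must hold; in canonical form it is k < 9 → 2*k > -11.
Before e := k - 7: k < 9 → 2*k > -11
Before k := e + 8: e < 1 → 2*e > -27
Before k := 2*e + k - 1: e < 1 → 2*e > -27
Before e := 3*e + 2: 3*e < -1 → 6*e > -31
Then branch requires 3*e < -1 → 6*e > -31; else branch requires k = -6 ∧ k = e - 4 ∧ (∀e_1. (3*e_1 < -1 → 6*e_1 > -31)).
Before the if: ((¬(2*k ≠ e - 7)) → (3*e < -1 → 6*e > -31)) ∧ (2*k ≠ e - 7 → (k = -6 ∧ k = e - 4 ∧ (∀e_1. (3*e_1 < -1 → 6*e_1 > -31))))
Answer: WP = ((¬(2*k ≠ e - 7)) → (3*e < -1 → 6*e > -31)) ∧ (2*k ≠ e - 7 → (k = -6 ∧ k = e - 4 ∧ (∀e_1. (3*e_1 < -1 → 6*e_1 > -31))))


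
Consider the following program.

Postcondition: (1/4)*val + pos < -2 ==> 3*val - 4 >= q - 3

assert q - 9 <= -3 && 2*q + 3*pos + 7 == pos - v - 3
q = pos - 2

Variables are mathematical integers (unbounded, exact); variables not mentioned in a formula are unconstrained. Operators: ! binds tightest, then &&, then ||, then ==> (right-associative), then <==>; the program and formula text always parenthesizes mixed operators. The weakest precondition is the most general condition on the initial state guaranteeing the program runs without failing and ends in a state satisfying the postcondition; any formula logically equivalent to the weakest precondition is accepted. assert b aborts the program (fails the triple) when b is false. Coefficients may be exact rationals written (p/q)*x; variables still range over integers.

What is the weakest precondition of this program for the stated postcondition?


Working backward. After the program, the postcondition (1/4)*val + pos < -2 ==> 3*val - 4 >= q - 3 must hold; in canonical form it is pos + (1/4)*val < -2 ==> 3*val >= q + 1.
Before q := pos - 2: pos + (1/4)*val < -2 ==> 3*val >= pos - 1
Before assert q - 9 <= -3 && 2*q + 3*pos + 7 == pos - v - 3: q <= 6 && 2*pos + 2*q + v == -10 && (pos + (1/4)*val < -2 ==> 3*val >= pos - 1)
Answer: WP = q <= 6 && 2*pos + 2*q + v == -10 && (pos + (1/4)*val < -2 ==> 3*val >= pos - 1)


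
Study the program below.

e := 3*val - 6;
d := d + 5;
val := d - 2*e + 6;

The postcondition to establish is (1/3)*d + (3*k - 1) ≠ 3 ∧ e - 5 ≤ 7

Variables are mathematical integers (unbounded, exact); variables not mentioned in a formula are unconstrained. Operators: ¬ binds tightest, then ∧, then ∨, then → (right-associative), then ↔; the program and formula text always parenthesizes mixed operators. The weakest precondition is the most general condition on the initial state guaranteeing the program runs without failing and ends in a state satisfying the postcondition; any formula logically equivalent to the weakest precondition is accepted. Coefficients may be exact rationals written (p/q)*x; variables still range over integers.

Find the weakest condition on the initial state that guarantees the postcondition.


Working backward. After the program, the postcondition (1/3)*d + (3*k - 1) ≠ 3 ∧ e - 5 ≤ 7 must hold; in canonical form it is (1/3)*d + 3*k ≠ 4 ∧ e ≤ 12.
Before val := d - 2*e + 6: (1/3)*d + 3*k ≠ 4 ∧ e ≤ 12
Before d := d + 5: (1/3)*d + 3*k ≠ 7/3 ∧ e ≤ 12
Before e := 3*val - 6: (1/3)*d + 3*k ≠ 7/3 ∧ 3*val ≤ 18
Answer: WP = (1/3)*d + 3*k ≠ 7/3 ∧ 3*val ≤ 18


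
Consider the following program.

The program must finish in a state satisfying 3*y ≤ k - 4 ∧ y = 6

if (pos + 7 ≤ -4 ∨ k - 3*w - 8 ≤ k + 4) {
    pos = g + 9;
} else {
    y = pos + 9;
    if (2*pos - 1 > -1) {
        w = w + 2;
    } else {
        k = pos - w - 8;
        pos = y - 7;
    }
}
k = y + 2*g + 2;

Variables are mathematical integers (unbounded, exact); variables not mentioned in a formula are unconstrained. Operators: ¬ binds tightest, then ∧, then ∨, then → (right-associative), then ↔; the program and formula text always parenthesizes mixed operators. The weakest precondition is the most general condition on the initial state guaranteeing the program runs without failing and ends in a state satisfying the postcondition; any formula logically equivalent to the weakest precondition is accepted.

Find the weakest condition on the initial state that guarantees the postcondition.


Working backward. After the program, 3*y ≤ k - 4 ∧ y = 6 must hold.
Before k := y + 2*g + 2: 2*y ≤ 2*g - 2 ∧ y = 6
Then branch requires 2*y ≤ 2*g - 2 ∧ y = 6; else branch requires (2*pos > 0 → (2*pos ≤ 2*g - 20 ∧ pos = -3)) ∧ ((¬(2*pos > 0)) → (2*pos ≤ 2*g - 20 ∧ pos = -3)).
Before the if: ((pos ≤ -11 ∨ 3*w ≥ -12) → (2*y ≤ 2*g - 2 ∧ y = 6)) ∧ ((¬(pos ≤ -11 ∨ 3*w ≥ -12)) → ((2*pos > 0 → (2*pos ≤ 2*g - 20 ∧ pos = -3)) ∧ ((¬(2*pos > 0)) → (2*pos ≤ 2*g - 20 ∧ pos = -3))))
Answer: WP = ((pos ≤ -11 ∨ 3*w ≥ -12) → (2*y ≤ 2*g - 2 ∧ y = 6)) ∧ ((¬(pos ≤ -11 ∨ 3*w ≥ -12)) → ((2*pos > 0 → (2*pos ≤ 2*g - 20 ∧ pos = -3)) ∧ ((¬(2*pos > 0)) → (2*pos ≤ 2*g - 20 ∧ pos = -3))))


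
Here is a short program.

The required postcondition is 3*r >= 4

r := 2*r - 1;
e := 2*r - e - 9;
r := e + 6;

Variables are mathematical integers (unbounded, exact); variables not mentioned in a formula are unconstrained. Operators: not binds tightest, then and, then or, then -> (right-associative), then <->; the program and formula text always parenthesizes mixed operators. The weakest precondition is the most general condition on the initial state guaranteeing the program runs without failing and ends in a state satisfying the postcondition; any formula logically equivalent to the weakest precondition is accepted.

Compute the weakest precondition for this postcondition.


Working backward. After the program, 3*r >= 4 must hold.
Before r := e + 6: 3*e >= -14
Before e := 2*r - e - 9: 6*r >= 3*e + 13
Before r := 2*r - 1: 12*r >= 3*e + 19
Answer: WP = 12*r >= 3*e + 19


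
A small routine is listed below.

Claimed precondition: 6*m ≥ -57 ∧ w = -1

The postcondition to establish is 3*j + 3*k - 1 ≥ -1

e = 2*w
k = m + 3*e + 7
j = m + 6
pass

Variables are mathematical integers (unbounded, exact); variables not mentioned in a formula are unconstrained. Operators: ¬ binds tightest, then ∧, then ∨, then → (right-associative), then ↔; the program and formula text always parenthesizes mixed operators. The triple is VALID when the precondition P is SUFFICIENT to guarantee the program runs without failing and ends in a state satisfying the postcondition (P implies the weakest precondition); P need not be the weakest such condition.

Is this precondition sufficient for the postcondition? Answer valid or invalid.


Working backward. After the program, the postcondition 3*j + 3*k - 1 ≥ -1 must hold; in canonical form it is 3*j + 3*k ≥ 0.
Before skip: 3*j + 3*k ≥ 0
Before j := m + 6: 3*k + 3*m ≥ -18
Before k := m + 3*e + 7: 9*e + 6*m ≥ -39
Before e := 2*w: 6*m + 18*w ≥ -39
The weakest precondition is 6*m + 18*w ≥ -39.
Check whether 6*m ≥ -57 ∧ w = -1 implies it.
Countermodel: at the initial state m = -9, w = -1, the precondition holds but the weakest precondition fails.
Answer: invalid


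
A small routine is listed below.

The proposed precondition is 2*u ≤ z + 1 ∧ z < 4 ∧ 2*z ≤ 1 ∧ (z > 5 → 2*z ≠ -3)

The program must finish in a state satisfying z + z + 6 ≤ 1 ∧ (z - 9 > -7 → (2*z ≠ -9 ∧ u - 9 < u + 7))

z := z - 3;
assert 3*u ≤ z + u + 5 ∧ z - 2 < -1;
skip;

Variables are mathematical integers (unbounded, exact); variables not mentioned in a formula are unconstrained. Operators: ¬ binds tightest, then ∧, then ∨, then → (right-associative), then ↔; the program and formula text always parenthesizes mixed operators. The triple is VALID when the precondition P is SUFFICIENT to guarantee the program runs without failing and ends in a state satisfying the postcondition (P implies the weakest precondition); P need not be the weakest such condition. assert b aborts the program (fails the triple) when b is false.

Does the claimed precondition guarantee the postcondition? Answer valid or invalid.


Working backward. After the program, the postcondition z + z + 6 ≤ 1 ∧ (z - 9 > -7 → (2*z ≠ -9 ∧ u - 9 < u + 7)) must hold; in canonical form it is 2*z ≤ -5 ∧ (z > 2 → 2*z ≠ -9).
Before skip: 2*z ≤ -5 ∧ (z > 2 → 2*z ≠ -9)
Before assert 3*u ≤ z + u + 5 ∧ z - 2 < -1: 2*u ≤ z + 5 ∧ z < 1 ∧ 2*z ≤ -5 ∧ (z > 2 → 2*z ≠ -9)
Before z := z - 3: 2*u ≤ z + 2 ∧ z < 4 ∧ 2*z ≤ 1 ∧ (z > 5 → 2*z ≠ -3)
The weakest precondition is 2*u ≤ z + 2 ∧ z < 4 ∧ 2*z ≤ 1 ∧ (z > 5 → 2*z ≠ -3).
Check whether 2*u ≤ z + 1 ∧ z < 4 ∧ 2*z ≤ 1 ∧ (z > 5 → 2*z ≠ -3) implies it.
Every state satisfying the precondition satisfies the weakest precondition: the implication holds.
Answer: valid


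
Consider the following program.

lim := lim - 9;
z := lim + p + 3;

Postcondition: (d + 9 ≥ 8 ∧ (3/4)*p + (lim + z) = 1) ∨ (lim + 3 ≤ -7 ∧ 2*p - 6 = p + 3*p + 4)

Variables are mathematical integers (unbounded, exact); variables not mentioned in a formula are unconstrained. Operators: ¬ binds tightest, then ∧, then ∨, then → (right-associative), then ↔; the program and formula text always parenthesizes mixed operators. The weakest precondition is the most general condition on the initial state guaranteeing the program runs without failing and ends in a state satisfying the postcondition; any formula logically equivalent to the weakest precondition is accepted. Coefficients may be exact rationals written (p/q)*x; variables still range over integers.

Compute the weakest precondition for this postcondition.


Working backward. After the program, the postcondition (d + 9 ≥ 8 ∧ (3/4)*p + (lim + z) = 1) ∨ (lim + 3 ≤ -7 ∧ 2*p - 6 = p + 3*p + 4) must hold; in canonical form it is (d ≥ -1 ∧ lim + (3/4)*p + z = 1) ∨ (lim ≤ -10 ∧ 2*p = -10).
Before z := lim + p + 3: (d ≥ -1 ∧ 2*lim + (7/4)*p = -2) ∨ (lim ≤ -10 ∧ 2*p = -10)
Before lim := lim - 9: (d ≥ -1 ∧ 2*lim + (7/4)*p = 16) ∨ (lim ≤ -1 ∧ 2*p = -10)
Answer: WP = (d ≥ -1 ∧ 2*lim + (7/4)*p = 16) ∨ (lim ≤ -1 ∧ 2*p = -10)
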